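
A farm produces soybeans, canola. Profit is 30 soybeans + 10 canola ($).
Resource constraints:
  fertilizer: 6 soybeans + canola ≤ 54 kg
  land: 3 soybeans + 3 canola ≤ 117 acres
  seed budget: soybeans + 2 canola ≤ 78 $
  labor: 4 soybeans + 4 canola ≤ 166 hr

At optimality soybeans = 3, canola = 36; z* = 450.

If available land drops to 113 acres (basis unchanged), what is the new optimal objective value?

Check each constraint at x*: fertilizer 54/54 (tight); land 117/117 (tight); seed budget 75/78 (slack 3); labor 156/166 (slack 10).
Slack constraints have shadow price 0 (complementary slackness).
Dual feasibility on the basic columns requires 6·y_fertilizer + 3·y_land = 30, 1·y_fertilizer + 3·y_land = 10.
→ y_fertilizer = 4 and y_land = 2.
Δz = y_land·Δb = 2 × (-4) = -8, so new z* = 450 − 8 = 442.

442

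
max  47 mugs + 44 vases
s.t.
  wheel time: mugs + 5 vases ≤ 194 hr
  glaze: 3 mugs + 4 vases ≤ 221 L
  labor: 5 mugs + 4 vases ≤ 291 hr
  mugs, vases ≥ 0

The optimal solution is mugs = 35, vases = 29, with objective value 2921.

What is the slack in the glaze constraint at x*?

0

glaze used = 3·35 + 4·29 = 221; slack = 221 − 221 = 0.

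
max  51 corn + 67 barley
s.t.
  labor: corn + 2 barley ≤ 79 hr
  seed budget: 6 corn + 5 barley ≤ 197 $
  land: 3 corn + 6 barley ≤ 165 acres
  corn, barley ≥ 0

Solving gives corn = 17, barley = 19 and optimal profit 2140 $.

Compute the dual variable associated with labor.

0

At the optimum: labor uses 55 of 79 (slack = 24); seed budget uses 197 of 197 (binding); land uses 165 of 165 (binding).
By complementary slackness, y = 0 for the non-binding constraint.
From A_Bᵀ y = c: 6·y_seed budget + 3·y_land = 51; 5·y_seed budget + 6·y_land = 67.
This yields shadow prices y_seed budget = 5, y_land = 7.
Shadow price of labor = 0.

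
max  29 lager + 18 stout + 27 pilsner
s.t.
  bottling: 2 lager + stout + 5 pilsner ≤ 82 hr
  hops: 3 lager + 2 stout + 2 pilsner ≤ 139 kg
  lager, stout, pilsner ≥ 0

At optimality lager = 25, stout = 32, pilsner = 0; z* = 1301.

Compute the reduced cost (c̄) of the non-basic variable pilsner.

-7

Check each constraint at x*: bottling 82/82 (tight); hops 139/139 (tight).
Dual feasibility on the basic columns requires 2·y_bottling + 3·y_hops = 29, 1·y_bottling + 2·y_hops = 18.
This yields shadow prices y_bottling = 4, y_hops = 7.
Reduced cost of pilsner: c₃ − yᵀa₃ = 27 − (4·5 + 7·2) = 27 − 34 = -7.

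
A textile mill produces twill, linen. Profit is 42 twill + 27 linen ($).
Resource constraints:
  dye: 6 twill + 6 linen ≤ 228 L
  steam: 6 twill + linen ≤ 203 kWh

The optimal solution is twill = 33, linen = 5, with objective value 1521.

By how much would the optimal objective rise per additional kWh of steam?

3

Both dye and steam are binding at x*.
The binding rows give the dual system: 6·y_dye + 6·y_steam = 42 and 6·y_dye + 1·y_steam = 27.
→ y_dye = 4 and y_steam = 3.
Shadow price of steam = 3.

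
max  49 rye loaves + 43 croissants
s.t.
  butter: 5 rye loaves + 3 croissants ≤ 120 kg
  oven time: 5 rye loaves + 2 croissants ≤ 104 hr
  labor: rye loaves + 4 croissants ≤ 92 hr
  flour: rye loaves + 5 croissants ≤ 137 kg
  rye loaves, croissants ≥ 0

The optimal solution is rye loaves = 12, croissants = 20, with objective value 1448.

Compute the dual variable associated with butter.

Check each constraint at x*: butter 120/120 (tight); oven time 100/104 (slack 4); labor 92/92 (tight); flour 112/137 (slack 25).
By complementary slackness, y = 0 for the non-binding constraints.
Dual feasibility on the basic columns requires 5·y_butter + 1·y_labor = 49, 3·y_butter + 4·y_labor = 43.
→ y_butter = 9 and y_labor = 4.
Shadow price of butter = 9.

9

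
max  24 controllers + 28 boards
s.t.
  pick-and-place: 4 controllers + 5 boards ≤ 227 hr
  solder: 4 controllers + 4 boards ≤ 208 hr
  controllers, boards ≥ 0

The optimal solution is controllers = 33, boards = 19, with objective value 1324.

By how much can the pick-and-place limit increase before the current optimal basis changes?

Binding constraints: pick-and-place, solder. The basis is B = [[4,5],[4,4]] with det -4.
Per unit increase in pick-and-place, x* moves by d = (-1, 1).
The basis stays optimal until controllers reaches 0; allowable increase = 33 hr.

33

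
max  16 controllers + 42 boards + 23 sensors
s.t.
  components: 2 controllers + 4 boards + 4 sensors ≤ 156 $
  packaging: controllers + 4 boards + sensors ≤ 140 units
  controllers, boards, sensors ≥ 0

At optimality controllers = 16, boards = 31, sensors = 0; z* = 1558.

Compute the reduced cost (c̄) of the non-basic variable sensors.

Both components and packaging are binding at x*.
Dual feasibility on the basic columns requires 2·y_components + 1·y_packaging = 16, 4·y_components + 4·y_packaging = 42.
→ y_components = 5.5 and y_packaging = 5.
Reduced cost of sensors: c₃ − yᵀa₃ = 23 − (5.5·4 + 5·1) = 23 − 27 = -4.

-4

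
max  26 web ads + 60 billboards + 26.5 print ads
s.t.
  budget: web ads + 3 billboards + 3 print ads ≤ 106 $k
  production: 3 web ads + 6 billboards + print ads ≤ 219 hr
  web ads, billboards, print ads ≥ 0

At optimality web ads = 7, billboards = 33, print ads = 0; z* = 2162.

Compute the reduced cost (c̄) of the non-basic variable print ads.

-3.5

Both budget and production are binding at x*.
The binding rows give the dual system: 1·y_budget + 3·y_production = 26 and 3·y_budget + 6·y_production = 60.
This yields shadow prices y_budget = 8, y_production = 6.
Reduced cost of print ads: c₃ − yᵀa₃ = 26.5 − (8·3 + 6·1) = 26.5 − 30 = -3.5.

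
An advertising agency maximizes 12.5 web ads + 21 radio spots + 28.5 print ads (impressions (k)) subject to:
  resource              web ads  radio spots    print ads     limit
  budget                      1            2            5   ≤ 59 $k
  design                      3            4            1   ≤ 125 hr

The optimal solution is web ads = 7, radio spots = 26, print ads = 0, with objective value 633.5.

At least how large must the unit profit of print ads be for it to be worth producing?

Check each constraint at x*: budget 59/59 (tight); design 125/125 (tight).
Dual feasibility on the basic columns requires 1·y_budget + 3·y_design = 12.5, 2·y_budget + 4·y_design = 21.
Solving: y_budget = 6.5, y_design = 2.
print ads enters the basis when its profit ≥ yᵀa₃ = 6.5·5 + 2·1 = 34.5.

34.5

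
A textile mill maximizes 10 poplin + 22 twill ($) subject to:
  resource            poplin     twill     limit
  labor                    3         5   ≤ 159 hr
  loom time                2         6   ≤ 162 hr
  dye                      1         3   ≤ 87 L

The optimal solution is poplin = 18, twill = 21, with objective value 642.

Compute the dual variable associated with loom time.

2

Binding: labor and loom time. Non-binding: dye (6 unused).
By complementary slackness, y = 0 for the non-binding constraint.
From A_Bᵀ y = c: 3·y_labor + 2·y_loom time = 10; 5·y_labor + 6·y_loom time = 22.
This yields shadow prices y_labor = 2, y_loom time = 2.
Shadow price of loom time = 2.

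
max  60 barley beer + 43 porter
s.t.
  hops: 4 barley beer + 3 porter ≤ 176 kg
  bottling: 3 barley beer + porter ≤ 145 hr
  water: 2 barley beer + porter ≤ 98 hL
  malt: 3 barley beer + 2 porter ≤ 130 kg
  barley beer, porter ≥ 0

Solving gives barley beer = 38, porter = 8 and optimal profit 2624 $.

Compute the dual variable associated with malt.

At the optimum: hops uses 176 of 176 (binding); bottling uses 122 of 145 (slack = 23); water uses 84 of 98 (slack = 14); malt uses 130 of 130 (binding).
By complementary slackness, y = 0 for the non-binding constraints.
From A_Bᵀ y = c: 4·y_hops + 3·y_malt = 60; 3·y_hops + 2·y_malt = 43.
Solving: y_hops = 9, y_malt = 8.
Shadow price of malt = 8.

8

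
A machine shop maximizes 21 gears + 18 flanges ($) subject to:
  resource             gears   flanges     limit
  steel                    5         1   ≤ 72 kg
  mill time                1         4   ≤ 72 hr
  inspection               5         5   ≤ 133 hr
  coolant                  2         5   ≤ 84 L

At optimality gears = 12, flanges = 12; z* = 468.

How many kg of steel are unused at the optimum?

0

steel used = 5·12 + 1·12 = 72; slack = 72 − 72 = 0.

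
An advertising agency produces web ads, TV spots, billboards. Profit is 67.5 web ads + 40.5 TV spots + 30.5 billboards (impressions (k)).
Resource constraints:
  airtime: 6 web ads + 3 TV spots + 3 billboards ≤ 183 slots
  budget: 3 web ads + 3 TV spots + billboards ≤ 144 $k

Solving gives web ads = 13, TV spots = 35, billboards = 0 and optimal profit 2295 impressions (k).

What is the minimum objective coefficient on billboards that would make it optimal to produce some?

31.5

Both airtime and budget are binding at x*.
Dual feasibility on the basic columns requires 6·y_airtime + 3·y_budget = 67.5, 3·y_airtime + 3·y_budget = 40.5.
Solving: y_airtime = 9, y_budget = 4.5.
billboards enters the basis when its profit ≥ yᵀa₃ = 9·3 + 4.5·1 = 31.5.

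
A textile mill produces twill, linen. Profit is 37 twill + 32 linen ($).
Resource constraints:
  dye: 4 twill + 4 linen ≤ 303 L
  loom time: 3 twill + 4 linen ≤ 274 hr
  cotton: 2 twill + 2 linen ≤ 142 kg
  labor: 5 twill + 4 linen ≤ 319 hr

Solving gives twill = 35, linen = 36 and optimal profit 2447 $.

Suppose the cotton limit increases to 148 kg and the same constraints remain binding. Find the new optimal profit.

At the optimum: dye uses 284 of 303 (slack = 19); loom time uses 249 of 274 (slack = 25); cotton uses 142 of 142 (binding); labor uses 319 of 319 (binding).
Since dye, loom time are not tight, their duals are 0.
Dual feasibility on the basic columns requires 2·y_cotton + 5·y_labor = 37, 2·y_cotton + 4·y_labor = 32.
This yields shadow prices y_cotton = 6, y_labor = 5.
Δz = y_cotton·Δb = 6 × (6) = 36, so new z* = 2447 + 36 = 2483.

2483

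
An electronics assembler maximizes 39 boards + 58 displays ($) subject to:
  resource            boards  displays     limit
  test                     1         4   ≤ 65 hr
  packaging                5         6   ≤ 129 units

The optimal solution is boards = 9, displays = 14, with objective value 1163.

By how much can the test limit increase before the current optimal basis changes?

21

Binding constraints: test, packaging. The basis is B = [[1,4],[5,6]] with det -14.
Per unit increase in test, x* moves by d = (-0.4286, 0.3571).
The basis stays optimal until boards reaches 0; allowable increase = 21 hr.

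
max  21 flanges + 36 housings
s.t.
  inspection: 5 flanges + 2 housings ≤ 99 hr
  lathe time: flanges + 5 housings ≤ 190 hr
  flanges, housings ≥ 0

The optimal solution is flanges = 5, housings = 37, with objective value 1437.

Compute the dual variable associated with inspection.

Both inspection and lathe time are binding at x*.
From A_Bᵀ y = c: 5·y_inspection + 1·y_lathe time = 21; 2·y_inspection + 5·y_lathe time = 36.
This yields shadow prices y_inspection = 3, y_lathe time = 6.
Shadow price of inspection = 3.

3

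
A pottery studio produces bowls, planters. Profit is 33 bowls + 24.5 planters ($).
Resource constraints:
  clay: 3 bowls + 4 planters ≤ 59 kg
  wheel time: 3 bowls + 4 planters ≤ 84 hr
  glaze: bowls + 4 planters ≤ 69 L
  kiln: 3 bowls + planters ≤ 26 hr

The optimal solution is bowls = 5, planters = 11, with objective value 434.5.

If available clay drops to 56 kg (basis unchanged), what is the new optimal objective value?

Binding: clay and kiln. Non-binding: wheel time (25 unused), glaze (20 unused).
By complementary slackness, y = 0 for the non-binding constraints.
From A_Bᵀ y = c: 3·y_clay + 3·y_kiln = 33; 4·y_clay + 1·y_kiln = 24.5.
This yields shadow prices y_clay = 4.5, y_kiln = 6.5.
Δz = y_clay·Δb = 4.5 × (-3) = -13.5, so new z* = 434.5 − 13.5 = 421.

421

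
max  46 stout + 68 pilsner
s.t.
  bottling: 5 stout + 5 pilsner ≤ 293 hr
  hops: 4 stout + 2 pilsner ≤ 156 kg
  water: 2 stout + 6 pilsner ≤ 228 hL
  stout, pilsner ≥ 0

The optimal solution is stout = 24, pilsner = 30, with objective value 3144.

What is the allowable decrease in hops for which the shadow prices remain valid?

Binding constraints: hops, water. The basis is B = [[4,2],[2,6]] with det 20.
Per unit decrease in hops, x* moves by d = (-0.3, 0.1).
The basis stays optimal until stout reaches 0; allowable decrease = 80 kg.

80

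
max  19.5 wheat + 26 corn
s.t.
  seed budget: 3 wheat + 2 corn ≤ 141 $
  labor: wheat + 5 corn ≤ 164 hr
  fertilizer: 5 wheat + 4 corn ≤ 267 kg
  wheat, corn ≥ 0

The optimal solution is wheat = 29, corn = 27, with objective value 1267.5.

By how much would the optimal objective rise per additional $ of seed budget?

5.5

Check each constraint at x*: seed budget 141/141 (tight); labor 164/164 (tight); fertilizer 253/267 (slack 14).
Slack constraints have shadow price 0 (complementary slackness).
Dual feasibility on the basic columns requires 3·y_seed budget + 1·y_labor = 19.5, 2·y_seed budget + 5·y_labor = 26.
This yields shadow prices y_seed budget = 5.5, y_labor = 3.
Shadow price of seed budget = 5.5.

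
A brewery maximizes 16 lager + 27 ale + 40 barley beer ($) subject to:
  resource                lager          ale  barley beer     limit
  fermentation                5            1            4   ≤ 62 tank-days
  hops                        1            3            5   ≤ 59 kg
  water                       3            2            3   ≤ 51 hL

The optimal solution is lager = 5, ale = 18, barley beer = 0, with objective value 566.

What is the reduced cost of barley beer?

-4

Check each constraint at x*: fermentation 43/62 (slack 19); hops 59/59 (tight); water 51/51 (tight).
Since fermentation is not tight, its dual is 0.
The binding rows give the dual system: 1·y_hops + 3·y_water = 16 and 3·y_hops + 2·y_water = 27.
This yields shadow prices y_hops = 7, y_water = 3.
Reduced cost of barley beer: c₃ − yᵀa₃ = 40 − (7·5 + 3·3) = 40 − 44 = -4.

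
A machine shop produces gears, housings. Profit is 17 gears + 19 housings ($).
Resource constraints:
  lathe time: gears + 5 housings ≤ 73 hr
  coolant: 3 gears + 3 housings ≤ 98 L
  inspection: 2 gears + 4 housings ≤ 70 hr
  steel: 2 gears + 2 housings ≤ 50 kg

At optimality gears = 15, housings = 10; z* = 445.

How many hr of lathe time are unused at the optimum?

8

lathe time used = 1·15 + 5·10 = 65; slack = 73 − 65 = 8.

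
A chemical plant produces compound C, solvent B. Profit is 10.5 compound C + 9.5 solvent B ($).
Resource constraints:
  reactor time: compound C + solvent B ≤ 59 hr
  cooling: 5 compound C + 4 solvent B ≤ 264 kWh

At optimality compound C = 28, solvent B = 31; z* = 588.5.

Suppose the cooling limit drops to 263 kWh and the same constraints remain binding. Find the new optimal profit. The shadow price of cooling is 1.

Δb = -1, so new z* = 588.5 + (1)·(-1) = 588.5 − 1 = 587.5.

587.5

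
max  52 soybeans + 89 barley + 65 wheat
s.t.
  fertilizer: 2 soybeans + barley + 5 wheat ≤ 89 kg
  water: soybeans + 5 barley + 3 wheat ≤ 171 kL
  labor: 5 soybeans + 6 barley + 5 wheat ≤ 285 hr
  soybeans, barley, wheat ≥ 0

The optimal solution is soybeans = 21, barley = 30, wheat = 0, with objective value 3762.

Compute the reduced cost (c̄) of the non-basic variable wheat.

At the optimum: fertilizer uses 72 of 89 (slack = 17); water uses 171 of 171 (binding); labor uses 285 of 285 (binding).
Slack constraints have shadow price 0 (complementary slackness).
From A_Bᵀ y = c: 1·y_water + 5·y_labor = 52; 5·y_water + 6·y_labor = 89.
→ y_water = 7 and y_labor = 9.
Reduced cost of wheat: c₃ − yᵀa₃ = 65 − (7·3 + 9·5) = 65 − 66 = -1.

-1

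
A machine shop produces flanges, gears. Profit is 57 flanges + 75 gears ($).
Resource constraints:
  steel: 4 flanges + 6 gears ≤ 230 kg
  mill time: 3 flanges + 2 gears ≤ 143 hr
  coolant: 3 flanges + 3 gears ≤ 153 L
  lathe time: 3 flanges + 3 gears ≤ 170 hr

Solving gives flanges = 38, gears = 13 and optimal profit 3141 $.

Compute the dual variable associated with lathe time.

0

Binding: steel and coolant. Non-binding: mill time (3 unused), lathe time (17 unused).
By complementary slackness, y = 0 for the non-binding constraints.
From A_Bᵀ y = c: 4·y_steel + 3·y_coolant = 57; 6·y_steel + 3·y_coolant = 75.
Solving: y_steel = 9, y_coolant = 7.
Shadow price of lathe time = 0.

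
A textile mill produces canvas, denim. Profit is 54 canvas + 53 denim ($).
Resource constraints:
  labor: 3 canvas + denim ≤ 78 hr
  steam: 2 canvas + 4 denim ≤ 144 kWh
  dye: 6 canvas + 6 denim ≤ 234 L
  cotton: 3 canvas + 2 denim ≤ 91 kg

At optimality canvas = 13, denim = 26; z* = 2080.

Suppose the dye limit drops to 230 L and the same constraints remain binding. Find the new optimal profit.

Binding: dye and cotton. Non-binding: labor (13 unused), steam (14 unused).
Slack constraints have shadow price 0 (complementary slackness).
The binding rows give the dual system: 6·y_dye + 3·y_cotton = 54 and 6·y_dye + 2·y_cotton = 53.
Solving: y_dye = 8.5, y_cotton = 1.
Δz = y_dye·Δb = 8.5 × (-4) = -34, so new z* = 2080 − 34 = 2046.

2046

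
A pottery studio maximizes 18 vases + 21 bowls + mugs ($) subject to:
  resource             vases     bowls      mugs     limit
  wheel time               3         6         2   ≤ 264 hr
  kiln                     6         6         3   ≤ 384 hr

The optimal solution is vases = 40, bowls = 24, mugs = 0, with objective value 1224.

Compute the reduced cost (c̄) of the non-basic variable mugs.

Check each constraint at x*: wheel time 264/264 (tight); kiln 384/384 (tight).
The binding rows give the dual system: 3·y_wheel time + 6·y_kiln = 18 and 6·y_wheel time + 6·y_kiln = 21.
Solving: y_wheel time = 1, y_kiln = 2.5.
Reduced cost of mugs: c₃ − yᵀa₃ = 1 − (1·2 + 2.5·3) = 1 − 9.5 = -8.5.

-8.5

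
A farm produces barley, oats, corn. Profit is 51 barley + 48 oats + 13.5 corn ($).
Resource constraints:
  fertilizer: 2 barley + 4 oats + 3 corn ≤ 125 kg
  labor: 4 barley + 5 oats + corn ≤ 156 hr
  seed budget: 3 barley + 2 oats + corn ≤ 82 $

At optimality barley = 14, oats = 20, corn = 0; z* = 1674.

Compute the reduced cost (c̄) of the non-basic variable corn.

At the optimum: fertilizer uses 108 of 125 (slack = 17); labor uses 156 of 156 (binding); seed budget uses 82 of 82 (binding).
Since fertilizer is not tight, its dual is 0.
The binding rows give the dual system: 4·y_labor + 3·y_seed budget = 51 and 5·y_labor + 2·y_seed budget = 48.
→ y_labor = 6 and y_seed budget = 9.
Reduced cost of corn: c₃ − yᵀa₃ = 13.5 − (6·1 + 9·1) = 13.5 − 15 = -1.5.

-1.5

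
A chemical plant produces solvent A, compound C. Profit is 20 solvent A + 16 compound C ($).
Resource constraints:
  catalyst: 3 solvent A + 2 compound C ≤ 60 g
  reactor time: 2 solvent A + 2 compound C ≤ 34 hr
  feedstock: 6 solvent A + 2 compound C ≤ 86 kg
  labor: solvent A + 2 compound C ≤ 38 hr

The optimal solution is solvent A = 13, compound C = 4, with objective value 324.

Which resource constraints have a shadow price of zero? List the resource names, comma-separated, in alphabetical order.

catalyst, labor

catalyst: 47/60 (slack 13)
reactor time: 34/34 (binding)
feedstock: 86/86 (binding)
labor: 21/38 (slack 17)
By complementary slackness, a constraint with positive slack has shadow price 0 → catalyst, labor.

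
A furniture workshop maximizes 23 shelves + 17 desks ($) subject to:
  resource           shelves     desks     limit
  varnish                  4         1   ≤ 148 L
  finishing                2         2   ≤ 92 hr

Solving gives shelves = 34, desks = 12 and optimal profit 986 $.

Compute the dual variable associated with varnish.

2

At the optimum: varnish uses 148 of 148 (binding); finishing uses 92 of 92 (binding).
The binding rows give the dual system: 4·y_varnish + 2·y_finishing = 23 and 1·y_varnish + 2·y_finishing = 17.
Solving: y_varnish = 2, y_finishing = 7.5.
Shadow price of varnish = 2.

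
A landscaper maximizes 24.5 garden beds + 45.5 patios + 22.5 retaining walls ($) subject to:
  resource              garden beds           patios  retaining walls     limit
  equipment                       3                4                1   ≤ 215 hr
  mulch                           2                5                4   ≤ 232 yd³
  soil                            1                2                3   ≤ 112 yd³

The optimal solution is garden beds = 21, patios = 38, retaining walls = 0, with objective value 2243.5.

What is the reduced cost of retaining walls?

-4

Check each constraint at x*: equipment 215/215 (tight); mulch 232/232 (tight); soil 97/112 (slack 15).
By complementary slackness, y = 0 for the non-binding constraint.
The binding rows give the dual system: 3·y_equipment + 2·y_mulch = 24.5 and 4·y_equipment + 5·y_mulch = 45.5.
→ y_equipment = 4.5 and y_mulch = 5.5.
Reduced cost of retaining walls: c₃ − yᵀa₃ = 22.5 − (4.5·1 + 5.5·4) = 22.5 − 26.5 = -4.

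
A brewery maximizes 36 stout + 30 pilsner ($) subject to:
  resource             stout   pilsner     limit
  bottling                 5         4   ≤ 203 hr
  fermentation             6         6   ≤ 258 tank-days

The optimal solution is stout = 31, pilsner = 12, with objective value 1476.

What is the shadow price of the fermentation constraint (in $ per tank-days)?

Check each constraint at x*: bottling 203/203 (tight); fermentation 258/258 (tight).
The binding rows give the dual system: 5·y_bottling + 6·y_fermentation = 36 and 4·y_bottling + 6·y_fermentation = 30.
→ y_bottling = 6 and y_fermentation = 1.
Shadow price of fermentation = 1.

1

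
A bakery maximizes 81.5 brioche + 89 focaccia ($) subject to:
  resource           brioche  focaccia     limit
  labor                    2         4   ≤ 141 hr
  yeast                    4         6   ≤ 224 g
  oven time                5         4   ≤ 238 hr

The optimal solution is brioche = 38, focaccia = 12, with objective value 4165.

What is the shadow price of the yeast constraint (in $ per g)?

8.5

Check each constraint at x*: labor 124/141 (slack 17); yeast 224/224 (tight); oven time 238/238 (tight).
By complementary slackness, y = 0 for the non-binding constraint.
From A_Bᵀ y = c: 4·y_yeast + 5·y_oven time = 81.5; 6·y_yeast + 4·y_oven time = 89.
Solving: y_yeast = 8.5, y_oven time = 9.5.
Shadow price of yeast = 8.5.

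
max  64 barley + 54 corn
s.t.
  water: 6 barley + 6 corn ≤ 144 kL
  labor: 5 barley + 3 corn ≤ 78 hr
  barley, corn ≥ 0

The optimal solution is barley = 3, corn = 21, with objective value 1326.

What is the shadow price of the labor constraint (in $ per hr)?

5

Both water and labor are binding at x*.
From A_Bᵀ y = c: 6·y_water + 5·y_labor = 64; 6·y_water + 3·y_labor = 54.
This yields shadow prices y_water = 6.5, y_labor = 5.
Shadow price of labor = 5.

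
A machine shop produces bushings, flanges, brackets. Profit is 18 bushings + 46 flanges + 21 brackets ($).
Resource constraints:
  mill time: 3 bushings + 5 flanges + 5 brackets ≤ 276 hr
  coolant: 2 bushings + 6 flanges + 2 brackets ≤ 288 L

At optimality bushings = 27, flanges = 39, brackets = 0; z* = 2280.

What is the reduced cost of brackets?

Both mill time and coolant are binding at x*.
Dual feasibility on the basic columns requires 3·y_mill time + 2·y_coolant = 18, 5·y_mill time + 6·y_coolant = 46.
This yields shadow prices y_mill time = 2, y_coolant = 6.
Reduced cost of brackets: c₃ − yᵀa₃ = 21 − (2·5 + 6·2) = 21 − 22 = -1.

-1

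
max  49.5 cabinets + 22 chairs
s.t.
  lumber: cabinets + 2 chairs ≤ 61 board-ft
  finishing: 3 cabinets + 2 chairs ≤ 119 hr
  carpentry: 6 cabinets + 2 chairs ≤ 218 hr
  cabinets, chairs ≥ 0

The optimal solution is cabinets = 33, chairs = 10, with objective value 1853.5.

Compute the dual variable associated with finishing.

At the optimum: lumber uses 53 of 61 (slack = 8); finishing uses 119 of 119 (binding); carpentry uses 218 of 218 (binding).
Since lumber is not tight, its dual is 0.
From A_Bᵀ y = c: 3·y_finishing + 6·y_carpentry = 49.5; 2·y_finishing + 2·y_carpentry = 22.
Solving: y_finishing = 5.5, y_carpentry = 5.5.
Shadow price of finishing = 5.5.

5.5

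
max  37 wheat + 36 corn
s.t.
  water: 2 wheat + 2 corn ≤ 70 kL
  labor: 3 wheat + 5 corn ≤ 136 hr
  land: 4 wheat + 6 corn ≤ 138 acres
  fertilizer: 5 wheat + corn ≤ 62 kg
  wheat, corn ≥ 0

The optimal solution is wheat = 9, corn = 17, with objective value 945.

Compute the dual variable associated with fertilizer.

Check each constraint at x*: water 52/70 (slack 18); labor 112/136 (slack 24); land 138/138 (tight); fertilizer 62/62 (tight).
Since water, labor are not tight, their duals are 0.
The binding rows give the dual system: 4·y_land + 5·y_fertilizer = 37 and 6·y_land + 1·y_fertilizer = 36.
Solving: y_land = 5.5, y_fertilizer = 3.
Shadow price of fertilizer = 3.

3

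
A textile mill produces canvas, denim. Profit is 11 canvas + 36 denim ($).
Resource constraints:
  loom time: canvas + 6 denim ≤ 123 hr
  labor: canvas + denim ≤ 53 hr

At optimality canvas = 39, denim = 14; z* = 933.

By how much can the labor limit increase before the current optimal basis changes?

70

Binding constraints: loom time, labor. The basis is B = [[1,6],[1,1]] with det -5.
Per unit increase in labor, x* moves by d = (1.2, -0.2).
The basis stays optimal until denim reaches 0; allowable increase = 70 hr.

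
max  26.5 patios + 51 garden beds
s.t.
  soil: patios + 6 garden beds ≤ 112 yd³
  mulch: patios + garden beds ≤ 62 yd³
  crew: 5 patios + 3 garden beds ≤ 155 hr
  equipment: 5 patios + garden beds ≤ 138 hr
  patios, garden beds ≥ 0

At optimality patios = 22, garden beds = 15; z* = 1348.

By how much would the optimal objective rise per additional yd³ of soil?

Binding: soil and crew. Non-binding: mulch (25 unused), equipment (13 unused).
Since mulch, equipment are not tight, their duals are 0.
From A_Bᵀ y = c: 1·y_soil + 5·y_crew = 26.5; 6·y_soil + 3·y_crew = 51.
→ y_soil = 6.5 and y_crew = 4.
Shadow price of soil = 6.5.

6.5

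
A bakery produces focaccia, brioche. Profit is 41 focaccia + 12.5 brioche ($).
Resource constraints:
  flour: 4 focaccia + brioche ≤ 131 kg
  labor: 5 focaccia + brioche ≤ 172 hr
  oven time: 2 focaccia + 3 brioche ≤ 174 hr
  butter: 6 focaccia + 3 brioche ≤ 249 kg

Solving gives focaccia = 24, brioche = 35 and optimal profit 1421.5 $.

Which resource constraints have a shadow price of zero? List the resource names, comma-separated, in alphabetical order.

flour: 131/131 (binding)
labor: 155/172 (slack 17)
oven time: 153/174 (slack 21)
butter: 249/249 (binding)
By complementary slackness, a constraint with positive slack has shadow price 0 → labor, oven time.

labor, oven time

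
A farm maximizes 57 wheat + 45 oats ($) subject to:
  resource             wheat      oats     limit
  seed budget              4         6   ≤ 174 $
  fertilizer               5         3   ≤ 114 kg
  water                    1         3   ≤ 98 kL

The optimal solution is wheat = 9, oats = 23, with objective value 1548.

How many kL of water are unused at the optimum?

20

water used = 1·9 + 3·23 = 78; slack = 98 − 78 = 20.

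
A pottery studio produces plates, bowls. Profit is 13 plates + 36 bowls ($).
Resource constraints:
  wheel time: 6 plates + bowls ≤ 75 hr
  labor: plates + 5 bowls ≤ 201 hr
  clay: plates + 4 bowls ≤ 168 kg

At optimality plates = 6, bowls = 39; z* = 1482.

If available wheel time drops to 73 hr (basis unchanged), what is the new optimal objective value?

At the optimum: wheel time uses 75 of 75 (binding); labor uses 201 of 201 (binding); clay uses 162 of 168 (slack = 6).
By complementary slackness, y = 0 for the non-binding constraint.
The binding rows give the dual system: 6·y_wheel time + 1·y_labor = 13 and 1·y_wheel time + 5·y_labor = 36.
This yields shadow prices y_wheel time = 1, y_labor = 7.
Δz = y_wheel time·Δb = 1 × (-2) = -2, so new z* = 1482 − 2 = 1480.

1480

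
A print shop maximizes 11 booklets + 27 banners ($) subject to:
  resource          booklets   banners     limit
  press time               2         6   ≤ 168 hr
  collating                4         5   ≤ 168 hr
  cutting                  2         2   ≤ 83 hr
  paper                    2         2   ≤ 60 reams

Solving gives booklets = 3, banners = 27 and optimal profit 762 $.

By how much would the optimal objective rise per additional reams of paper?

Binding: press time and paper. Non-binding: collating (21 unused), cutting (23 unused).
Slack constraints have shadow price 0 (complementary slackness).
The binding rows give the dual system: 2·y_press time + 2·y_paper = 11 and 6·y_press time + 2·y_paper = 27.
→ y_press time = 4 and y_paper = 1.5.
Shadow price of paper = 1.5.

1.5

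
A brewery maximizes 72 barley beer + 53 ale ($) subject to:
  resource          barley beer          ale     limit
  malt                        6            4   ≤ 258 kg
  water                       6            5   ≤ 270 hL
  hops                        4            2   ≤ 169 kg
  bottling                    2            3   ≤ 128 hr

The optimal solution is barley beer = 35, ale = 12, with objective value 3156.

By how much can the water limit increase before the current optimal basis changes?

13.2

Binding constraints: malt, water. The basis is B = [[6,4],[6,5]] with det 6.
Per unit increase in water, x* moves by d = (-0.6667, 1).
The basis stays optimal until bottling becomes binding; allowable increase = 13.2 hL.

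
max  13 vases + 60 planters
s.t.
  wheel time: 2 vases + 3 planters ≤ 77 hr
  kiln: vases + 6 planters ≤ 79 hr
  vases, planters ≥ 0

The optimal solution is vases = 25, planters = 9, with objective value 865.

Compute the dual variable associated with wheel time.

2

At the optimum: wheel time uses 77 of 77 (binding); kiln uses 79 of 79 (binding).
Dual feasibility on the basic columns requires 2·y_wheel time + 1·y_kiln = 13, 3·y_wheel time + 6·y_kiln = 60.
→ y_wheel time = 2 and y_kiln = 9.
Shadow price of wheel time = 2.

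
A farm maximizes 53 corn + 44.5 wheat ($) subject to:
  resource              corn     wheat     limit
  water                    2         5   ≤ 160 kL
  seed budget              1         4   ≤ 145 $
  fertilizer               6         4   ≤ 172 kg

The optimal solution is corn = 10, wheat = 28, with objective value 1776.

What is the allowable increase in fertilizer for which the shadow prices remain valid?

Binding constraints: water, fertilizer. The basis is B = [[2,5],[6,4]] with det -22.
Per unit increase in fertilizer, x* moves by d = (0.2273, -0.0909).
The basis stays optimal until wheat reaches 0; allowable increase = 308 kg.

308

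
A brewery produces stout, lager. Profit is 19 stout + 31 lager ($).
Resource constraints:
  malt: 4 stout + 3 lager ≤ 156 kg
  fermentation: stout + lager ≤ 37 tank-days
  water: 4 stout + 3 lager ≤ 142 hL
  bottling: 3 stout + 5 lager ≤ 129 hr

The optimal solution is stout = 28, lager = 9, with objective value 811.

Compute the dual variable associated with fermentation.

At the optimum: malt uses 139 of 156 (slack = 17); fermentation uses 37 of 37 (binding); water uses 139 of 142 (slack = 3); bottling uses 129 of 129 (binding).
Slack constraints have shadow price 0 (complementary slackness).
The binding rows give the dual system: 1·y_fermentation + 3·y_bottling = 19 and 1·y_fermentation + 5·y_bottling = 31.
Solving: y_fermentation = 1, y_bottling = 6.
Shadow price of fermentation = 1.

1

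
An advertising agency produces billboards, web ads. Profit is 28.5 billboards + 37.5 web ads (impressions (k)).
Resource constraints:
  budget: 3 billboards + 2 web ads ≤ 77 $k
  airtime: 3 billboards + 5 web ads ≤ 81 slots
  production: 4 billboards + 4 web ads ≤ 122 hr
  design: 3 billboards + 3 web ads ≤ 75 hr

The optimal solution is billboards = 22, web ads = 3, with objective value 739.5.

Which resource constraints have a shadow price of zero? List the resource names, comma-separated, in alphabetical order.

budget: 72/77 (slack 5)
airtime: 81/81 (binding)
production: 100/122 (slack 22)
design: 75/75 (binding)
By complementary slackness, a constraint with positive slack has shadow price 0 → budget, production.

budget, production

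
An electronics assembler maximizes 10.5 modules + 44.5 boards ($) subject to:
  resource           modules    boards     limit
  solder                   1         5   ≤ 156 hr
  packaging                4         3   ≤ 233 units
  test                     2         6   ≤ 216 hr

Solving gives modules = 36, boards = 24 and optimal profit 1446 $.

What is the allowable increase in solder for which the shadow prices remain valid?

24

Binding constraints: solder, test. The basis is B = [[1,5],[2,6]] with det -4.
Per unit increase in solder, x* moves by d = (-1.5, 0.5).
The basis stays optimal until modules reaches 0; allowable increase = 24 hr.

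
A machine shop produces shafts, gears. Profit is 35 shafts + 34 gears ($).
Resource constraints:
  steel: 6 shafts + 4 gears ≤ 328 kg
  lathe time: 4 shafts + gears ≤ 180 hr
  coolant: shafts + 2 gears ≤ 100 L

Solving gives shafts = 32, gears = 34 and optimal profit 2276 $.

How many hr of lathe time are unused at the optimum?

lathe time used = 4·32 + 1·34 = 162; slack = 180 − 162 = 18.

18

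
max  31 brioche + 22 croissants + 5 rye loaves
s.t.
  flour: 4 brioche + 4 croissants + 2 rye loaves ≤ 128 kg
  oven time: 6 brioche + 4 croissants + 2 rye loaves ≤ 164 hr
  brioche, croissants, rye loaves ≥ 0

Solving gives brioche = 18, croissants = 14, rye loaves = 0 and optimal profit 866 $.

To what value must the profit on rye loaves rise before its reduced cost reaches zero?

Check each constraint at x*: flour 128/128 (tight); oven time 164/164 (tight).
Dual feasibility on the basic columns requires 4·y_flour + 6·y_oven time = 31, 4·y_flour + 4·y_oven time = 22.
This yields shadow prices y_flour = 1, y_oven time = 4.5.
rye loaves enters the basis when its profit ≥ yᵀa₃ = 1·2 + 4.5·2 = 11.

11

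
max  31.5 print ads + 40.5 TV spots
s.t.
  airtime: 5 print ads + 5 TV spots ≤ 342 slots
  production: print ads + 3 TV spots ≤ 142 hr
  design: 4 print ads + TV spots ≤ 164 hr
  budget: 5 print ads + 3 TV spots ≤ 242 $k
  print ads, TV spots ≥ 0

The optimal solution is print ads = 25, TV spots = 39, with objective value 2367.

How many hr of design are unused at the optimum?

25

design used = 4·25 + 1·39 = 139; slack = 164 − 139 = 25.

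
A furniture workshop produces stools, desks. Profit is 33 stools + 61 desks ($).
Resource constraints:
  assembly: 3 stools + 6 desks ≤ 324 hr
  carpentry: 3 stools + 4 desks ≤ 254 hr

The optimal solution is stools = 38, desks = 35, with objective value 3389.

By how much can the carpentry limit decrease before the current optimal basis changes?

38

Binding constraints: assembly, carpentry. The basis is B = [[3,6],[3,4]] with det -6.
Per unit decrease in carpentry, x* moves by d = (-1, 0.5).
The basis stays optimal until stools reaches 0; allowable decrease = 38 hr.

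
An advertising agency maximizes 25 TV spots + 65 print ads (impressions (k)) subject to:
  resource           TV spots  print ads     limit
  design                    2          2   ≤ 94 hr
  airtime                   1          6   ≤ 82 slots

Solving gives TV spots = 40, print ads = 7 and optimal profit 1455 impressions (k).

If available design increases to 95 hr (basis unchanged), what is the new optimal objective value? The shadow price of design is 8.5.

1463.5

Δb = 1, so new z* = 1455 + (8.5)·(1) = 1455 + 8.5 = 1463.5.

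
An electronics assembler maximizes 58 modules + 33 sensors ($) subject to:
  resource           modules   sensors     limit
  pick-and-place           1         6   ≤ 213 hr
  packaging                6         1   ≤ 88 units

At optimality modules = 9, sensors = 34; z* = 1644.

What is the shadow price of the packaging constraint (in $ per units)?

9

Check each constraint at x*: pick-and-place 213/213 (tight); packaging 88/88 (tight).
From A_Bᵀ y = c: 1·y_pick-and-place + 6·y_packaging = 58; 6·y_pick-and-place + 1·y_packaging = 33.
This yields shadow prices y_pick-and-place = 4, y_packaging = 9.
Shadow price of packaging = 9.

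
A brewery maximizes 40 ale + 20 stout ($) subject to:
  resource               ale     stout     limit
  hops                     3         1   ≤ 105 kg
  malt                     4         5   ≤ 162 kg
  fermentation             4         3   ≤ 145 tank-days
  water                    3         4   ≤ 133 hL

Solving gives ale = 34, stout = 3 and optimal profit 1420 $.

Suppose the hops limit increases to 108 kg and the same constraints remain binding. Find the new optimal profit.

Check each constraint at x*: hops 105/105 (tight); malt 151/162 (slack 11); fermentation 145/145 (tight); water 114/133 (slack 19).
Since malt, water are not tight, their duals are 0.
Dual feasibility on the basic columns requires 3·y_hops + 4·y_fermentation = 40, 1·y_hops + 3·y_fermentation = 20.
Solving: y_hops = 8, y_fermentation = 4.
Δz = y_hops·Δb = 8 × (3) = 24, so new z* = 1420 + 24 = 1444.

1444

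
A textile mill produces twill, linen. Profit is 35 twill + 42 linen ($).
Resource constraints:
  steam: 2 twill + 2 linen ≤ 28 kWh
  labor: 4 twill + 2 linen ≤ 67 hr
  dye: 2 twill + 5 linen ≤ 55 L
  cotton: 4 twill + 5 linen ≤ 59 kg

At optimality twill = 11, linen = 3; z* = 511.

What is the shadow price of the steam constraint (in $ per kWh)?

Check each constraint at x*: steam 28/28 (tight); labor 50/67 (slack 17); dye 37/55 (slack 18); cotton 59/59 (tight).
Since labor, dye are not tight, their duals are 0.
The binding rows give the dual system: 2·y_steam + 4·y_cotton = 35 and 2·y_steam + 5·y_cotton = 42.
→ y_steam = 3.5 and y_cotton = 7.
Shadow price of steam = 3.5.

3.5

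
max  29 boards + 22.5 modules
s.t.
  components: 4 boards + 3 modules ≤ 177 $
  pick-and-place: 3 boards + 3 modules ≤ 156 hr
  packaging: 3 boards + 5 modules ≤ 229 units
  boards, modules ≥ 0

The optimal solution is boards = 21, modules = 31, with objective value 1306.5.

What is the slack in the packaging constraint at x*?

11

packaging used = 3·21 + 5·31 = 218; slack = 229 − 218 = 11.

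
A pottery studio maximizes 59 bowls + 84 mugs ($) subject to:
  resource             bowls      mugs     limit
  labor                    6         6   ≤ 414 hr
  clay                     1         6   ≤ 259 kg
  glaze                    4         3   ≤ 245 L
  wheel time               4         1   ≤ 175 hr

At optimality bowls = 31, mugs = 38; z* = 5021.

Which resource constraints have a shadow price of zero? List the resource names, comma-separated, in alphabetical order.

glaze, wheel time

labor: 414/414 (binding)
clay: 259/259 (binding)
glaze: 238/245 (slack 7)
wheel time: 162/175 (slack 13)
By complementary slackness, a constraint with positive slack has shadow price 0 → glaze, wheel time.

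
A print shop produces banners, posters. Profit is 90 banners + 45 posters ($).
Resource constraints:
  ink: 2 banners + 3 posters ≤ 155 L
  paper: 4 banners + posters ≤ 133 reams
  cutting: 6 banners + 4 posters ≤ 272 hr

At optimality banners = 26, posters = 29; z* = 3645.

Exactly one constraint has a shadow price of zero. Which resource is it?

ink

ink: 139/155 (slack 16)
paper: 133/133 (binding)
cutting: 272/272 (binding)
By complementary slackness, a constraint with positive slack has shadow price 0 → ink.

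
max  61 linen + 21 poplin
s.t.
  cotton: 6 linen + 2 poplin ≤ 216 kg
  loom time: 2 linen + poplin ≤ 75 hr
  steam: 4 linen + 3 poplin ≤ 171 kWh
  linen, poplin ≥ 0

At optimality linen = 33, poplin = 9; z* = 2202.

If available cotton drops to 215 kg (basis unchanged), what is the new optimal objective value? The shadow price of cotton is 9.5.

Δb = -1, so new z* = 2202 + (9.5)·(-1) = 2202 − 9.5 = 2192.5.

2192.5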